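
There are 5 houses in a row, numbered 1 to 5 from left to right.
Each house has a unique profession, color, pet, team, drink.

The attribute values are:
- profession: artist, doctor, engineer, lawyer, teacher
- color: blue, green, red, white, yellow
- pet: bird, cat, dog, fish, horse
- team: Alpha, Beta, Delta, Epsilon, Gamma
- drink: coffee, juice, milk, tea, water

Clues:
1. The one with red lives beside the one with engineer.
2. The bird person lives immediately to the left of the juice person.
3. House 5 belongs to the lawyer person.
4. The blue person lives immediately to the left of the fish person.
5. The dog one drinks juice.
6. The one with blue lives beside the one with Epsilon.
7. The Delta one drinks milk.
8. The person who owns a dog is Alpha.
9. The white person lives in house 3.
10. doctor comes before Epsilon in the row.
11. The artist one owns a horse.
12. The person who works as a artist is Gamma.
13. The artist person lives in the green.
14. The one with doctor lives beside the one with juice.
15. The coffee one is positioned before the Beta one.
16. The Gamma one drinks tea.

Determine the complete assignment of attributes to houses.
Solution:

House | Profession | Color | Pet | Team | Drink
-----------------------------------------------
  1   | doctor | red | bird | Delta | milk
  2   | engineer | blue | dog | Alpha | juice
  3   | teacher | white | fish | Epsilon | coffee
  4   | artist | green | horse | Gamma | tea
  5   | lawyer | yellow | cat | Beta | water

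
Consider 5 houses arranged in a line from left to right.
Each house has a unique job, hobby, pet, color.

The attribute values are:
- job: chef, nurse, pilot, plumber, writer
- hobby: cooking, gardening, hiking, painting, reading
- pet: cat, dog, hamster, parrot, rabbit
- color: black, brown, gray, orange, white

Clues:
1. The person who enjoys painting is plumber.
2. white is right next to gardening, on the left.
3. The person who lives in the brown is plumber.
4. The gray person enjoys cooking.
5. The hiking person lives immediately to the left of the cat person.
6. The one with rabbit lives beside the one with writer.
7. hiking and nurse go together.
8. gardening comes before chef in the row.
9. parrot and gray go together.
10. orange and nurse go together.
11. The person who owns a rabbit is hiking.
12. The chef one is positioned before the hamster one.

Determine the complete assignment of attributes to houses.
Solution:

House | Job | Hobby | Pet | Color
---------------------------------
  1   | nurse | hiking | rabbit | orange
  2   | writer | reading | cat | white
  3   | pilot | gardening | dog | black
  4   | chef | cooking | parrot | gray
  5   | plumber | painting | hamster | brown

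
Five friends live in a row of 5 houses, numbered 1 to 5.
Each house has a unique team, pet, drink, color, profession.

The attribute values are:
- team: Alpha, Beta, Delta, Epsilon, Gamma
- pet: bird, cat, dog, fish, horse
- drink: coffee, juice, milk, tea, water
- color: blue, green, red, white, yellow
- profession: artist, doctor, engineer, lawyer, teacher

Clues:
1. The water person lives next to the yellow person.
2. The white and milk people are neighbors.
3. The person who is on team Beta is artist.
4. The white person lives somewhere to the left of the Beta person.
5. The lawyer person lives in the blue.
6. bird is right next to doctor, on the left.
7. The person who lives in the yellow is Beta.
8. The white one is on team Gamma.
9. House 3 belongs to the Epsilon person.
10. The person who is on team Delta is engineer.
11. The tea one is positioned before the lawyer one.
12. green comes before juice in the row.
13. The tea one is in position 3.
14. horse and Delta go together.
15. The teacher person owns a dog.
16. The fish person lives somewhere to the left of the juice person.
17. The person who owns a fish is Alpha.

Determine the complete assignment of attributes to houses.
Solution:

House | Team | Pet | Drink | Color | Profession
-----------------------------------------------
  1   | Gamma | dog | water | white | teacher
  2   | Beta | bird | milk | yellow | artist
  3   | Epsilon | cat | tea | green | doctor
  4   | Alpha | fish | coffee | blue | lawyer
  5   | Delta | horse | juice | red | engineer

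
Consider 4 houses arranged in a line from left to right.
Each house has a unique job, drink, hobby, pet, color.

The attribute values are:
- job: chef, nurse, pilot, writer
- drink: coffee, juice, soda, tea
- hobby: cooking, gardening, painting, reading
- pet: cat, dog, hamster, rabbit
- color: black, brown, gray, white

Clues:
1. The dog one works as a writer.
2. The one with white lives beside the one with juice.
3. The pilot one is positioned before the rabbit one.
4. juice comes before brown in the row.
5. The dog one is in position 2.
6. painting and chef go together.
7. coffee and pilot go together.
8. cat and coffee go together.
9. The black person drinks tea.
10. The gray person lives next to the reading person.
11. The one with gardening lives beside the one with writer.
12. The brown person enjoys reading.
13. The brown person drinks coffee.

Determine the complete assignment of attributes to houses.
Solution:

House | Job | Drink | Hobby | Pet | Color
-----------------------------------------
  1   | nurse | soda | gardening | hamster | white
  2   | writer | juice | cooking | dog | gray
  3   | pilot | coffee | reading | cat | brown
  4   | chef | tea | painting | rabbit | black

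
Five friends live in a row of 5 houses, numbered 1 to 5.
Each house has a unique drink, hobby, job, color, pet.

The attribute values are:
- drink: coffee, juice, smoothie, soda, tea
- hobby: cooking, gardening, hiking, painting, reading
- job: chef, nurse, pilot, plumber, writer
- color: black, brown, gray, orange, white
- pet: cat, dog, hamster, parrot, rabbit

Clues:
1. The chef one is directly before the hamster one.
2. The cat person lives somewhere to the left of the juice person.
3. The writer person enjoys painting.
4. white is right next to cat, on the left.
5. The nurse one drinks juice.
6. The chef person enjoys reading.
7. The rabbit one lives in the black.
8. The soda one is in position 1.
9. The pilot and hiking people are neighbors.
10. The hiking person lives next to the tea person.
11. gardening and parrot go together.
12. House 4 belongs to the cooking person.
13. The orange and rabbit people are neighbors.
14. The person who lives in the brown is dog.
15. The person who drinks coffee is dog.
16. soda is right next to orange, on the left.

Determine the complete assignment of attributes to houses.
Solution:

House | Drink | Hobby | Job | Color | Pet
-----------------------------------------
  1   | soda | gardening | pilot | white | parrot
  2   | smoothie | hiking | plumber | orange | cat
  3   | tea | reading | chef | black | rabbit
  4   | juice | cooking | nurse | gray | hamster
  5   | coffee | painting | writer | brown | dog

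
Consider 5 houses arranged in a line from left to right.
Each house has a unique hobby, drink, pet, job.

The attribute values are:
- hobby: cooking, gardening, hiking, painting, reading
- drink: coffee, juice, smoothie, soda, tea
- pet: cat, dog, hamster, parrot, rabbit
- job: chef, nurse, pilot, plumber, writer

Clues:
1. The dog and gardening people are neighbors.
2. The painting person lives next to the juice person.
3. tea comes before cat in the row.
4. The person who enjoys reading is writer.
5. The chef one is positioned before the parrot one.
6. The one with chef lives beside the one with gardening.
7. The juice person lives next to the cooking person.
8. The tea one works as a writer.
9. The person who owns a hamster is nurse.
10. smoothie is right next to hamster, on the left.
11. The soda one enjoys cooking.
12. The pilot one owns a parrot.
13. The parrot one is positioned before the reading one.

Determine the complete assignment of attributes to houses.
Solution:

House | Hobby | Drink | Pet | Job
---------------------------------
  1   | painting | smoothie | dog | chef
  2   | gardening | juice | hamster | nurse
  3   | cooking | soda | parrot | pilot
  4   | reading | tea | rabbit | writer
  5   | hiking | coffee | cat | plumber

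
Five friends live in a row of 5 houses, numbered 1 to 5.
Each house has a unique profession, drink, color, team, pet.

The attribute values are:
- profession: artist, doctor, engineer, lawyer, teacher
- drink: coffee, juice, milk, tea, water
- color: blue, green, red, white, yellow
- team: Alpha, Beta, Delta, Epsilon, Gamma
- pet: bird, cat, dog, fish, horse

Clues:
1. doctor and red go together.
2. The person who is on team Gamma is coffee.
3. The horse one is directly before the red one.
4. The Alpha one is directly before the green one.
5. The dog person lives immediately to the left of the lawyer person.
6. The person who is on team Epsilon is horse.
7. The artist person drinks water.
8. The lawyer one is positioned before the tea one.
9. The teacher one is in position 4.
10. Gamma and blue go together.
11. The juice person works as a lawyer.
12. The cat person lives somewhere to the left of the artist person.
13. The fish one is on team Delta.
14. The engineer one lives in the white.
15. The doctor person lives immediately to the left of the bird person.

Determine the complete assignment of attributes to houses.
Solution:

House | Profession | Drink | Color | Team | Pet
-----------------------------------------------
  1   | engineer | milk | white | Alpha | dog
  2   | lawyer | juice | green | Epsilon | horse
  3   | doctor | tea | red | Beta | cat
  4   | teacher | coffee | blue | Gamma | bird
  5   | artist | water | yellow | Delta | fish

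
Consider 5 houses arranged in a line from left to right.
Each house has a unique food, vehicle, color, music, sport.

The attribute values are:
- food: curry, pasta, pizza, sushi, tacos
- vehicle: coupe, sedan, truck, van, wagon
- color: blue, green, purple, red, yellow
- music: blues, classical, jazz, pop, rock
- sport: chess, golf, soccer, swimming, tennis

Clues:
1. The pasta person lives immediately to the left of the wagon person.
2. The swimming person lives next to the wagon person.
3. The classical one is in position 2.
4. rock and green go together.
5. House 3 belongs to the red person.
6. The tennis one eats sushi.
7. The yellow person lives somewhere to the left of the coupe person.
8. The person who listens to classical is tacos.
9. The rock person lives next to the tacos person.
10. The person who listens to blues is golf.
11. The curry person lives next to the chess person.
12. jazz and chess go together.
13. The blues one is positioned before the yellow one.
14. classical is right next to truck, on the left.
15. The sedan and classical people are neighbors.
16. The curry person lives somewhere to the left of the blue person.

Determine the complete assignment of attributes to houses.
Solution:

House | Food | Vehicle | Color | Music | Sport
----------------------------------------------
  1   | pasta | sedan | green | rock | swimming
  2   | tacos | wagon | purple | classical | soccer
  3   | curry | truck | red | blues | golf
  4   | pizza | van | yellow | jazz | chess
  5   | sushi | coupe | blue | pop | tennis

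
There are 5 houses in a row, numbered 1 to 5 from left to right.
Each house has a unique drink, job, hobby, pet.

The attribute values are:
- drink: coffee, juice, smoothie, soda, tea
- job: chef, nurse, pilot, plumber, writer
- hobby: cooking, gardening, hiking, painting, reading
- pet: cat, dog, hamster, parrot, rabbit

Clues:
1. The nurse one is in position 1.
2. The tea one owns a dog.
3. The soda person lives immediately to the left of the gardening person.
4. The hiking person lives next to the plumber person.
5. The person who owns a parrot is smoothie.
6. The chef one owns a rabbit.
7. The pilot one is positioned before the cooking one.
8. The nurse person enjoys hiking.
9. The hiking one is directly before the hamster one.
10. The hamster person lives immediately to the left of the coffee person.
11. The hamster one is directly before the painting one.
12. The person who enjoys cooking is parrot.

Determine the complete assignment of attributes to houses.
Solution:

House | Drink | Job | Hobby | Pet
---------------------------------
  1   | soda | nurse | hiking | cat
  2   | juice | plumber | gardening | hamster
  3   | coffee | chef | painting | rabbit
  4   | tea | pilot | reading | dog
  5   | smoothie | writer | cooking | parrot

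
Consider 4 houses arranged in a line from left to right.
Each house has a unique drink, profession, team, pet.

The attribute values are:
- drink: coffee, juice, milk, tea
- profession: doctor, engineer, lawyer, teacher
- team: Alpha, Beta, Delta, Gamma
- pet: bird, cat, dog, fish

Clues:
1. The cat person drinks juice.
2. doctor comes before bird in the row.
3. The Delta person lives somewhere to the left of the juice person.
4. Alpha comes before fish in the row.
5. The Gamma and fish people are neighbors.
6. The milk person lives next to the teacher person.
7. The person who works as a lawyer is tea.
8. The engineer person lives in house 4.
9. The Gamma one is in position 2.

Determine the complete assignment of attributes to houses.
Solution:

House | Drink | Profession | Team | Pet
---------------------------------------
  1   | milk | doctor | Alpha | dog
  2   | coffee | teacher | Gamma | bird
  3   | tea | lawyer | Delta | fish
  4   | juice | engineer | Beta | cat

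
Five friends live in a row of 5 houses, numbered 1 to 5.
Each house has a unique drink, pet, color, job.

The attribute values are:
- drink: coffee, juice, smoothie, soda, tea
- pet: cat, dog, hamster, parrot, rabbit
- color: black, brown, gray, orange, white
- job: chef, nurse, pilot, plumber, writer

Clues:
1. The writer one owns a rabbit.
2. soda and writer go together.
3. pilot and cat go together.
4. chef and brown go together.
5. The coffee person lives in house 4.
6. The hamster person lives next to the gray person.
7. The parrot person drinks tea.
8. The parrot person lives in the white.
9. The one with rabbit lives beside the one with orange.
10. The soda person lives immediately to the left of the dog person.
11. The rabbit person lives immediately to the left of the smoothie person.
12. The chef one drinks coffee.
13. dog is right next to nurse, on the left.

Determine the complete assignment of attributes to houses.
Solution:

House | Drink | Pet | Color | Job
---------------------------------
  1   | soda | rabbit | black | writer
  2   | smoothie | dog | orange | plumber
  3   | tea | parrot | white | nurse
  4   | coffee | hamster | brown | chef
  5   | juice | cat | gray | pilot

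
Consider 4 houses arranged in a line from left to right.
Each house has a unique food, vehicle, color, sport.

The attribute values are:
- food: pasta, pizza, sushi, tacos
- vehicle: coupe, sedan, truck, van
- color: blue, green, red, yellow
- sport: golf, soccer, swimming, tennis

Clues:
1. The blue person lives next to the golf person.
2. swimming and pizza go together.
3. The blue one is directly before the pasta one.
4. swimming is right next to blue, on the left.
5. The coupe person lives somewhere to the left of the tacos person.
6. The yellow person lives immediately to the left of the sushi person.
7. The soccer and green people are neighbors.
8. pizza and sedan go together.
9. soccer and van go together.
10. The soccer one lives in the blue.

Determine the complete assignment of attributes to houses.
Solution:

House | Food | Vehicle | Color | Sport
--------------------------------------
  1   | pizza | sedan | yellow | swimming
  2   | sushi | van | blue | soccer
  3   | pasta | coupe | green | golf
  4   | tacos | truck | red | tennis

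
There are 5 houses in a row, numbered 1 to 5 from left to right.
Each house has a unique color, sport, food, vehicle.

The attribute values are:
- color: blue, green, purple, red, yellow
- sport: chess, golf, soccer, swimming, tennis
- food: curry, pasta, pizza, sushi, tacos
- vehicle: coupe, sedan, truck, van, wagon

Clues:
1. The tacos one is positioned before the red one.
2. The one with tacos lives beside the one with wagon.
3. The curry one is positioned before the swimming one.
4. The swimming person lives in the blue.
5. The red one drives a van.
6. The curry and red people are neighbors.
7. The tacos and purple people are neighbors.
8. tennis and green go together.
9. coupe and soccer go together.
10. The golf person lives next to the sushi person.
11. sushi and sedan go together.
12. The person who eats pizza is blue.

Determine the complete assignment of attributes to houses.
Solution:

House | Color | Sport | Food | Vehicle
--------------------------------------
  1   | yellow | soccer | tacos | coupe
  2   | purple | chess | curry | wagon
  3   | red | golf | pasta | van
  4   | green | tennis | sushi | sedan
  5   | blue | swimming | pizza | truck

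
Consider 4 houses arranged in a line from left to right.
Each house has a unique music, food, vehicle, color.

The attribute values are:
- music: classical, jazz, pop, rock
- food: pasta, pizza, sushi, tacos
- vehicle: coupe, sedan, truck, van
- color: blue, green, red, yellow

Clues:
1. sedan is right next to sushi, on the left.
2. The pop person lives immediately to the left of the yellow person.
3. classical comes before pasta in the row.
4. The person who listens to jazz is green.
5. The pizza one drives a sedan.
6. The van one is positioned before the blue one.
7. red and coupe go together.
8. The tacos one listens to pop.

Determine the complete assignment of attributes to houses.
Solution:

House | Music | Food | Vehicle | Color
--------------------------------------
  1   | pop | tacos | coupe | red
  2   | classical | pizza | sedan | yellow
  3   | jazz | sushi | van | green
  4   | rock | pasta | truck | blue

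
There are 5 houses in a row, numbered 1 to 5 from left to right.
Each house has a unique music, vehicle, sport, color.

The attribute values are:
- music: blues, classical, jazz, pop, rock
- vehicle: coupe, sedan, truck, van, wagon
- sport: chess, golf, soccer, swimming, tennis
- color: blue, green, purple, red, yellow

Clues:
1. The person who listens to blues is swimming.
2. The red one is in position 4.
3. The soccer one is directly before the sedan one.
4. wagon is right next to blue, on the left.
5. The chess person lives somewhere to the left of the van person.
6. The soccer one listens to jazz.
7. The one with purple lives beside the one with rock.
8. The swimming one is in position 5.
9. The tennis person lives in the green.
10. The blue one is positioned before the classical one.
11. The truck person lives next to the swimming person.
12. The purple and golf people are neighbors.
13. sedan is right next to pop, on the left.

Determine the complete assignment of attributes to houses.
Solution:

House | Music | Vehicle | Sport | Color
---------------------------------------
  1   | jazz | wagon | soccer | purple
  2   | rock | sedan | golf | blue
  3   | pop | coupe | tennis | green
  4   | classical | truck | chess | red
  5   | blues | van | swimming | yellow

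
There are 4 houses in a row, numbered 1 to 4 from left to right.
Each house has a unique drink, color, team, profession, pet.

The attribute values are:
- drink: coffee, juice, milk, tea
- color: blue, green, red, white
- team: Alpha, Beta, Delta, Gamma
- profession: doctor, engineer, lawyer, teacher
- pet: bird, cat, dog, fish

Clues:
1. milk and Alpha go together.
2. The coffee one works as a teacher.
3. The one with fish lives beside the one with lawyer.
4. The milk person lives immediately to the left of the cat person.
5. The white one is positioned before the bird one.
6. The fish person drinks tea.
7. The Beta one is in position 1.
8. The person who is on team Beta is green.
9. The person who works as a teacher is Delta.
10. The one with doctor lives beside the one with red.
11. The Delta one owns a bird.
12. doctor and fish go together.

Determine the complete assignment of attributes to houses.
Solution:

House | Drink | Color | Team | Profession | Pet
-----------------------------------------------
  1   | tea | green | Beta | doctor | fish
  2   | milk | red | Alpha | lawyer | dog
  3   | juice | white | Gamma | engineer | cat
  4   | coffee | blue | Delta | teacher | bird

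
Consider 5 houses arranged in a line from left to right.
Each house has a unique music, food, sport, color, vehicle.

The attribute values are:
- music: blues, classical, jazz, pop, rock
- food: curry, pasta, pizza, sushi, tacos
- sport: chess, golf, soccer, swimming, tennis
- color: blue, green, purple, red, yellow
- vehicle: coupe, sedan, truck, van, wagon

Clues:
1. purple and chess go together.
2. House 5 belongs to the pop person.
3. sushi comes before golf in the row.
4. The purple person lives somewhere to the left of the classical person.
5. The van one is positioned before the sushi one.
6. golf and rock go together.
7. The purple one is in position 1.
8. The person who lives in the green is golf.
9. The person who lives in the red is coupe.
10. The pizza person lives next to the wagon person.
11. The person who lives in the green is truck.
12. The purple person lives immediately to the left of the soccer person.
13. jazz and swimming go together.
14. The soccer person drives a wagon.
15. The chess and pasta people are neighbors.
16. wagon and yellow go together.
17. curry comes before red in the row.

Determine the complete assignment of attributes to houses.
Solution:

House | Music | Food | Sport | Color | Vehicle
----------------------------------------------
  1   | blues | pizza | chess | purple | van
  2   | classical | pasta | soccer | yellow | wagon
  3   | jazz | sushi | swimming | blue | sedan
  4   | rock | curry | golf | green | truck
  5   | pop | tacos | tennis | red | coupe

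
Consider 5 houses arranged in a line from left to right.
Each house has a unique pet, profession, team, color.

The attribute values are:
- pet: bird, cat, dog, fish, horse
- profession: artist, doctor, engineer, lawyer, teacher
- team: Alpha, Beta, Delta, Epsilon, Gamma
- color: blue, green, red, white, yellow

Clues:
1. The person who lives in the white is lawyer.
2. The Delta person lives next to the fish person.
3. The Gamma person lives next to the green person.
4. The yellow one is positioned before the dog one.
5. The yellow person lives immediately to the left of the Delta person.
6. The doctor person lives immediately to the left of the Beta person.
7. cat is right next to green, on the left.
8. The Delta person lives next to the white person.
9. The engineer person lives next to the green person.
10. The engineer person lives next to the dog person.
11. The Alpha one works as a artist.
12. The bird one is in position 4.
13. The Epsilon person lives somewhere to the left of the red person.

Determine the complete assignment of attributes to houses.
Solution:

House | Pet | Profession | Team | Color
---------------------------------------
  1   | cat | engineer | Gamma | yellow
  2   | dog | doctor | Delta | green
  3   | fish | lawyer | Beta | white
  4   | bird | teacher | Epsilon | blue
  5   | horse | artist | Alpha | red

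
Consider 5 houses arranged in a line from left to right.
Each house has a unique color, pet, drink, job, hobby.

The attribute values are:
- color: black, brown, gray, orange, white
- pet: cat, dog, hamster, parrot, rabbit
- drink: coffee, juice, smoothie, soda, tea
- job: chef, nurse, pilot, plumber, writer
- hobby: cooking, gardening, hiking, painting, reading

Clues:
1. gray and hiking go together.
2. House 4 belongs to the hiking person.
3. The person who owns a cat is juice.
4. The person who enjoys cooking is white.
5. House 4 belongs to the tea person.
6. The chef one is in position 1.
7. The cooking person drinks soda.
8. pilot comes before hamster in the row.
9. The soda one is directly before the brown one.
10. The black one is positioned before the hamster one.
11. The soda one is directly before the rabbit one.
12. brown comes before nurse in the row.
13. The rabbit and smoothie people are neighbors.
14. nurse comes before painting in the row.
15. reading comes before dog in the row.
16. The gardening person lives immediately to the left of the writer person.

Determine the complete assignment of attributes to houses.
Solution:

House | Color | Pet | Drink | Job | Hobby
-----------------------------------------
  1   | white | parrot | soda | chef | cooking
  2   | brown | rabbit | coffee | pilot | reading
  3   | black | dog | smoothie | nurse | gardening
  4   | gray | hamster | tea | writer | hiking
  5   | orange | cat | juice | plumber | painting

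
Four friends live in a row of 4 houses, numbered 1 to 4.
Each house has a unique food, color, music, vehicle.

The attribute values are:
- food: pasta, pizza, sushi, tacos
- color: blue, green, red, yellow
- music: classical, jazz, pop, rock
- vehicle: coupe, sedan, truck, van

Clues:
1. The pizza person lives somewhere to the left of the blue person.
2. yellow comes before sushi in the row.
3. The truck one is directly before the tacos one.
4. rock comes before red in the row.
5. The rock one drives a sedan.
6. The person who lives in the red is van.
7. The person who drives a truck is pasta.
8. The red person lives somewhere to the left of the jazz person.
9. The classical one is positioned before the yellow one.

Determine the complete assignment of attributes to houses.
Solution:

House | Food | Color | Music | Vehicle
--------------------------------------
  1   | pasta | green | classical | truck
  2   | tacos | yellow | rock | sedan
  3   | pizza | red | pop | van
  4   | sushi | blue | jazz | coupe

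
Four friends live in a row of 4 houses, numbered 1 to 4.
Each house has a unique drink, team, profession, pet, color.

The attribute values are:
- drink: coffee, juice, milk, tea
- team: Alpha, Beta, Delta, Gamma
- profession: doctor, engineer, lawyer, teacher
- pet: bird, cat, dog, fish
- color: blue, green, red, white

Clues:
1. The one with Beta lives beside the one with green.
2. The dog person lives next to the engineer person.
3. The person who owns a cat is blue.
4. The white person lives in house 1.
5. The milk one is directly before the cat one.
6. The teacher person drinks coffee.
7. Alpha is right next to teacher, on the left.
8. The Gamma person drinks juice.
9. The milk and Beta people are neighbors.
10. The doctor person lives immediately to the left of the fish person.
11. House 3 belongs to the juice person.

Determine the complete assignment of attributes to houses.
Solution:

House | Drink | Team | Profession | Pet | Color
-----------------------------------------------
  1   | milk | Alpha | lawyer | bird | white
  2   | coffee | Beta | teacher | cat | blue
  3   | juice | Gamma | doctor | dog | green
  4   | tea | Delta | engineer | fish | red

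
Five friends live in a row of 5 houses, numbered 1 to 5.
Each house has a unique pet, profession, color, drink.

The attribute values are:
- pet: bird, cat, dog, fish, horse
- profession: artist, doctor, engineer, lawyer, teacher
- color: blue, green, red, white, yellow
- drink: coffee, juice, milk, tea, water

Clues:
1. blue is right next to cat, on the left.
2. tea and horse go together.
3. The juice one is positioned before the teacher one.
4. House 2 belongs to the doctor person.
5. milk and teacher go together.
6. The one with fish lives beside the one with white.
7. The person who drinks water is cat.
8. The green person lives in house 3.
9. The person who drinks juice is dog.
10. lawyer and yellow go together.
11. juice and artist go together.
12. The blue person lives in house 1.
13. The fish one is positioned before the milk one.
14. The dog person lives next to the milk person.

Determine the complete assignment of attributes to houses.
Solution:

House | Pet | Profession | Color | Drink
----------------------------------------
  1   | fish | engineer | blue | coffee
  2   | cat | doctor | white | water
  3   | dog | artist | green | juice
  4   | bird | teacher | red | milk
  5   | horse | lawyer | yellow | tea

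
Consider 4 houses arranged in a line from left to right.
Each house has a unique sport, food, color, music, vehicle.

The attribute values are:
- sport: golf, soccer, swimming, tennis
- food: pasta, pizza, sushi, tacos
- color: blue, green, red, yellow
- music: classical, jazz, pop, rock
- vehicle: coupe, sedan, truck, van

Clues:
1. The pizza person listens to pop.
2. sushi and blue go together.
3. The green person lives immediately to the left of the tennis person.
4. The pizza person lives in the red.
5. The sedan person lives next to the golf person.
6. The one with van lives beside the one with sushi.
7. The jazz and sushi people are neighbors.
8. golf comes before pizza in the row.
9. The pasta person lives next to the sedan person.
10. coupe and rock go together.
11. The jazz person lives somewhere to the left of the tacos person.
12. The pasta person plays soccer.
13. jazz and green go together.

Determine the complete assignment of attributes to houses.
Solution:

House | Sport | Food | Color | Music | Vehicle
----------------------------------------------
  1   | soccer | pasta | green | jazz | van
  2   | tennis | sushi | blue | classical | sedan
  3   | golf | tacos | yellow | rock | coupe
  4   | swimming | pizza | red | pop | truck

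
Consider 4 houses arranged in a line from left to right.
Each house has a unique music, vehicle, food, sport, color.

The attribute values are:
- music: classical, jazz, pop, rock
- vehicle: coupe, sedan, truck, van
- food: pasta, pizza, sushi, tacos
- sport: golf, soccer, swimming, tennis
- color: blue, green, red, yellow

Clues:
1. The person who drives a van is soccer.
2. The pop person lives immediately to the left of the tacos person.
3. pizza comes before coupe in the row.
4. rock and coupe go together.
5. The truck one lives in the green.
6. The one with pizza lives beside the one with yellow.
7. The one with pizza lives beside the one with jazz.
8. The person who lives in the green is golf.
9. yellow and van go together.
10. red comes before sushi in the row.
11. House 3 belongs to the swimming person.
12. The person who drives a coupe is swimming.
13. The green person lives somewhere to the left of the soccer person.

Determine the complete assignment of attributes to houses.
Solution:

House | Music | Vehicle | Food | Sport | Color
----------------------------------------------
  1   | pop | truck | pizza | golf | green
  2   | jazz | van | tacos | soccer | yellow
  3   | rock | coupe | pasta | swimming | red
  4   | classical | sedan | sushi | tennis | blue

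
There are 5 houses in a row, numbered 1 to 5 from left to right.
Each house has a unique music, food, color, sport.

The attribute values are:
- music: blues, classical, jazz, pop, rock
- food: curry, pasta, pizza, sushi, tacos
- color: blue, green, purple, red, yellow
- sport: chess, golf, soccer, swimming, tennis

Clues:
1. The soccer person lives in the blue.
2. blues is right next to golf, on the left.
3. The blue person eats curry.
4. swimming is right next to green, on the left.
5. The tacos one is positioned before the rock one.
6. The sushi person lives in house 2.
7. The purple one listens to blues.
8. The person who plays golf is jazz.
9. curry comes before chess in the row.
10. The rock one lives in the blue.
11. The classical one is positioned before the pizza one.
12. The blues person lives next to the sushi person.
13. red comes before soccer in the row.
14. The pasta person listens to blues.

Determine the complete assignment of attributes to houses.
Solution:

House | Music | Food | Color | Sport
------------------------------------
  1   | blues | pasta | purple | swimming
  2   | jazz | sushi | green | golf
  3   | classical | tacos | red | tennis
  4   | rock | curry | blue | soccer
  5   | pop | pizza | yellow | chess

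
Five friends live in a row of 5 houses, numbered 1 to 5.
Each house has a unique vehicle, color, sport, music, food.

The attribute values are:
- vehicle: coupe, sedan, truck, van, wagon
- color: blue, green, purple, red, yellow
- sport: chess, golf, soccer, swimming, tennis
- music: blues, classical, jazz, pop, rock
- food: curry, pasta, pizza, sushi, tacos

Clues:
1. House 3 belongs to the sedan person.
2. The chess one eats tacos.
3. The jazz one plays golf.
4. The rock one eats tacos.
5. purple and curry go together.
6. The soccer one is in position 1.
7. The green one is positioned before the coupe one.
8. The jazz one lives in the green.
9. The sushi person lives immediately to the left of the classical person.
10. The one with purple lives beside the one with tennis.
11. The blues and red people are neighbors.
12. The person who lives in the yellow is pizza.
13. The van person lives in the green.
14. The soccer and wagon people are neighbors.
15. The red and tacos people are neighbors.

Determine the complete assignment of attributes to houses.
Solution:

House | Vehicle | Color | Sport | Music | Food
----------------------------------------------
  1   | truck | purple | soccer | blues | curry
  2   | wagon | red | tennis | pop | pasta
  3   | sedan | blue | chess | rock | tacos
  4   | van | green | golf | jazz | sushi
  5   | coupe | yellow | swimming | classical | pizza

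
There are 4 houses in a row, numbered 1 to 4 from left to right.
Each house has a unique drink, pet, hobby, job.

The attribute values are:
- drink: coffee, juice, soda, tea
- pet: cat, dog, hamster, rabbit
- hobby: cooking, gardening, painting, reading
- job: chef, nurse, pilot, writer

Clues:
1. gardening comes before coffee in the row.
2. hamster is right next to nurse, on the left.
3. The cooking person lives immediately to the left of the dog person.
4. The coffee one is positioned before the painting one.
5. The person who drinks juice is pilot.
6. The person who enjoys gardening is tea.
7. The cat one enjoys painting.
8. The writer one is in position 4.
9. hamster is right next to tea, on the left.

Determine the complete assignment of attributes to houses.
Solution:

House | Drink | Pet | Hobby | Job
---------------------------------
  1   | juice | hamster | cooking | pilot
  2   | tea | dog | gardening | nurse
  3   | coffee | rabbit | reading | chef
  4   | soda | cat | painting | writer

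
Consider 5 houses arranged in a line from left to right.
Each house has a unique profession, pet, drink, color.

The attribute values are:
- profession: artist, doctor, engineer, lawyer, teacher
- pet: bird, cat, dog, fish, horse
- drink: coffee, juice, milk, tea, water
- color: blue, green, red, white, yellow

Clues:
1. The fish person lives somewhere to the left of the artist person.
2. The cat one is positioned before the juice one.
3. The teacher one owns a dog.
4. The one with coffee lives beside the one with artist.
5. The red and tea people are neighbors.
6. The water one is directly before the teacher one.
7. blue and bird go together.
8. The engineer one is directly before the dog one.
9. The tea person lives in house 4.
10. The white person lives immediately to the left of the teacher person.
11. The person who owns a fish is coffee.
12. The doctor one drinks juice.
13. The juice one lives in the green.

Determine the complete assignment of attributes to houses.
Solution:

House | Profession | Pet | Drink | Color
----------------------------------------
  1   | engineer | cat | water | white
  2   | teacher | dog | milk | yellow
  3   | lawyer | fish | coffee | red
  4   | artist | bird | tea | blue
  5   | doctor | horse | juice | green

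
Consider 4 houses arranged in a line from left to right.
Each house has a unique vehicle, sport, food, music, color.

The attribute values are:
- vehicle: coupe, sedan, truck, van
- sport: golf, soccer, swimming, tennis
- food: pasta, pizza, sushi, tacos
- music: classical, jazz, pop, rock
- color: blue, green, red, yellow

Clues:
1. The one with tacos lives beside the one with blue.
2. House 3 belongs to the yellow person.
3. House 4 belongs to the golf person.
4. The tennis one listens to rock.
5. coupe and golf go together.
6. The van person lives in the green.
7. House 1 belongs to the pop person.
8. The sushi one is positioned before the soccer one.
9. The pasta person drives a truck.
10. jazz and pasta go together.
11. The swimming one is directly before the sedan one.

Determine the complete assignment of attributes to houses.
Solution:

House | Vehicle | Sport | Food | Music | Color
----------------------------------------------
  1   | van | swimming | tacos | pop | green
  2   | sedan | tennis | sushi | rock | blue
  3   | truck | soccer | pasta | jazz | yellow
  4   | coupe | golf | pizza | classical | red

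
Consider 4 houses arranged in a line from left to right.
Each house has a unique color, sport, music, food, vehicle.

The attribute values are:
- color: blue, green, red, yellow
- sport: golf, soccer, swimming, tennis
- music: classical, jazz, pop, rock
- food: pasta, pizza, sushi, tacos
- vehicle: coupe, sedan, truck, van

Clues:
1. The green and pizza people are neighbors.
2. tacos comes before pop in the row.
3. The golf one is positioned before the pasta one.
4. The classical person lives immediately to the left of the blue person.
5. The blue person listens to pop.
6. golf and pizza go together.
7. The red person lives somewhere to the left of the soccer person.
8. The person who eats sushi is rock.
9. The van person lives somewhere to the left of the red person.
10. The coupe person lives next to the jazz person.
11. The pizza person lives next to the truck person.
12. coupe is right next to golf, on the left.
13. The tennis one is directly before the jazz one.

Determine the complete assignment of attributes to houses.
Solution:

House | Color | Sport | Music | Food | Vehicle
----------------------------------------------
  1   | green | tennis | rock | sushi | coupe
  2   | yellow | golf | jazz | pizza | van
  3   | red | swimming | classical | tacos | truck
  4   | blue | soccer | pop | pasta | sedan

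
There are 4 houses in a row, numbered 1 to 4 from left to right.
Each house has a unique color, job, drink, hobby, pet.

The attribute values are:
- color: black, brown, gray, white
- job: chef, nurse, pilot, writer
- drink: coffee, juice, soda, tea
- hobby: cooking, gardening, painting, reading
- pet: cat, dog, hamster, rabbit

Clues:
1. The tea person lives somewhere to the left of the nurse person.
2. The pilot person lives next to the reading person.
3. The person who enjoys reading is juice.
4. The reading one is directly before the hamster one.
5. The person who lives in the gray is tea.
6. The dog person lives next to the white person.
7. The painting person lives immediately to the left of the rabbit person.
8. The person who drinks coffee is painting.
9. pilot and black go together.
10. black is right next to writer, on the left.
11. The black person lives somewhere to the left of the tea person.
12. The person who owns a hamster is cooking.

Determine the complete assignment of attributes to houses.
Solution:

House | Color | Job | Drink | Hobby | Pet
-----------------------------------------
  1   | black | pilot | coffee | painting | dog
  2   | white | writer | juice | reading | rabbit
  3   | gray | chef | tea | cooking | hamster
  4   | brown | nurse | soda | gardening | cat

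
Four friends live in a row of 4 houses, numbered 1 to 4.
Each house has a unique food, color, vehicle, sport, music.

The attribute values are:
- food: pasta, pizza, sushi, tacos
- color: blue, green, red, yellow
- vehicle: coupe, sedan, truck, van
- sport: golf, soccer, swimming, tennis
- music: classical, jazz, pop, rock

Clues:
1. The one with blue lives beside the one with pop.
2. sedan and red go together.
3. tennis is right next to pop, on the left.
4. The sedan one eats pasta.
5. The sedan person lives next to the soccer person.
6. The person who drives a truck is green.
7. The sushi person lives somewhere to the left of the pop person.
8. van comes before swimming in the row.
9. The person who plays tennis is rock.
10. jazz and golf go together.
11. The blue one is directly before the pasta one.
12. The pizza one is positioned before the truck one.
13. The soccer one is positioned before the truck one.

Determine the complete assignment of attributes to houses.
Solution:

House | Food | Color | Vehicle | Sport | Music
----------------------------------------------
  1   | sushi | blue | van | tennis | rock
  2   | pasta | red | sedan | swimming | pop
  3   | pizza | yellow | coupe | soccer | classical
  4   | tacos | green | truck | golf | jazz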